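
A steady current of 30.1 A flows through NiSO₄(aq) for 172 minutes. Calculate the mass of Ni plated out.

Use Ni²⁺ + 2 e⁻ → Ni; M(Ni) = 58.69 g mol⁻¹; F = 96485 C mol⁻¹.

Q = I·t = 30.10 A × 10320 s = 310600 C.
n(e⁻) = Q/F = 310600 / 96485 = 3.219 mol.
Ni²⁺ + 2 e⁻ → Ni, so n(Ni) = n(e⁻)/2 = 1.610 mol.
m = n·M = 1.610 × 58.69 = 94.5 g.

94.5 g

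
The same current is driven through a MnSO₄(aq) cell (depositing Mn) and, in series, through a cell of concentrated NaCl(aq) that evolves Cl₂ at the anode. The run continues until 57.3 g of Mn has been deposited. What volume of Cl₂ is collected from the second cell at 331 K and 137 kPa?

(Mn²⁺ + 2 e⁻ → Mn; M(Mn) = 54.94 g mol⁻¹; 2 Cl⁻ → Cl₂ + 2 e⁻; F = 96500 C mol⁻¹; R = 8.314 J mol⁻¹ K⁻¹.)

20.9 L

n(Mn) = 57.3 / 54.94 = 1.043 mol, so n(e⁻) = 2 × 1.043 = 2.086 mol.
The cells are in series, so the same 2.086 mol of electrons passes through the second cell.
2 Cl⁻ → Cl₂ + 2 e⁻ — 2 mol e⁻ per mol Cl₂, so n(Cl₂) = 2.086/2 = 1.043 mol.
V = nRT/P = (1.043 × 8.314 × 331) / (137 × 10³) = 0.0209 m³ = 20.9 L.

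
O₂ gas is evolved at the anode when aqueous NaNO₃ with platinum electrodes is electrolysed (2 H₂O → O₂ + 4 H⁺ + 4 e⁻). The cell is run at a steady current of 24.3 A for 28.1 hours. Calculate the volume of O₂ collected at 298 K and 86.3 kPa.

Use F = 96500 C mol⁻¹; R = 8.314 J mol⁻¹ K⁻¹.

Q = I·t = 24.30 A × 101160 s = 2458000 C.
n(e⁻) = Q/F = 2458000 / 96500 = 25.47 mol.
4 electrons are transferred per O₂ molecule, so n(O₂) = 25.47 / 4 = 6.368 mol.
V = nRT/P = (6.368 × 8.314 × 298) / (86.3 × 10³ Pa) = 0.183 m³ = 183 L.

183 L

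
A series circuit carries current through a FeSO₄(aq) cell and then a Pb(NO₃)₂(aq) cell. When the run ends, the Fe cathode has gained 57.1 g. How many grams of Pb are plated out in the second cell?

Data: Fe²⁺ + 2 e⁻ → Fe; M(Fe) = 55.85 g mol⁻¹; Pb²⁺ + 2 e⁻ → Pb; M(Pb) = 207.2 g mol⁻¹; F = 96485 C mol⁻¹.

212 g

n(Fe) = 57.1 / 55.85 = 1.022 mol.
Since Fe²⁺ + 2 e⁻ → Fe, n(e⁻) passed = 2 × 1.022 = 2.045 mol.
Cells in series carry the same charge, so the same 2.045 mol of electrons passes through cell 2.
Pb²⁺ + 2 e⁻ → Pb, so n(Pb) = 2.045 / 2 = 1.022 mol.
m(Pb) = 1.022 × 207.2 = 212 g.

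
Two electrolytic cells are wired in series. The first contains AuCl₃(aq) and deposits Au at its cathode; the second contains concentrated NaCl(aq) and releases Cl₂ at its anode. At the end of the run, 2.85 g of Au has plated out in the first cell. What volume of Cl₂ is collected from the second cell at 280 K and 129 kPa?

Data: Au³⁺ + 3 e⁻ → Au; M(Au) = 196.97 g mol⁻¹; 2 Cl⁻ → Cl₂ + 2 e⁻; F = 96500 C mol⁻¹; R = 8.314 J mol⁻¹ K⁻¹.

n(Au) = 2.85 / 196.97 = 0.01447 mol, so n(e⁻) = 3 × 0.01447 = 0.04341 mol.
The cells are in series, so the same 0.04341 mol of electrons passes through the second cell.
2 Cl⁻ → Cl₂ + 2 e⁻ — 2 mol e⁻ per mol Cl₂, so n(Cl₂) = 0.04341/2 = 0.02170 mol.
V = nRT/P = (0.02170 × 8.314 × 280) / (129 × 10³) = 3.92 × 10⁻⁴ m³ = 0.392 L.

0.392 L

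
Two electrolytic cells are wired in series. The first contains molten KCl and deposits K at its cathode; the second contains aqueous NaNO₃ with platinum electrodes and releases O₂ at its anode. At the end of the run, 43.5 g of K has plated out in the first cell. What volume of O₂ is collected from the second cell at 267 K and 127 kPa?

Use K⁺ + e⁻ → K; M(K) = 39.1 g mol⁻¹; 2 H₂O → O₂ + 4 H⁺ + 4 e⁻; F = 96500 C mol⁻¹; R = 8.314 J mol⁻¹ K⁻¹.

4.86 L

n(K) = 43.5 / 39.1 = 1.113 mol, so n(e⁻) = 1 × 1.113 = 1.113 mol.
The cells are in series, so the same 1.113 mol of electrons passes through the second cell.
2 H₂O → O₂ + 4 H⁺ + 4 e⁻ — 4 mol e⁻ per mol O₂, so n(O₂) = 1.113/4 = 0.2781 mol.
V = nRT/P = (0.2781 × 8.314 × 267) / (127 × 10³) = 0.00486 m³ = 4.86 L.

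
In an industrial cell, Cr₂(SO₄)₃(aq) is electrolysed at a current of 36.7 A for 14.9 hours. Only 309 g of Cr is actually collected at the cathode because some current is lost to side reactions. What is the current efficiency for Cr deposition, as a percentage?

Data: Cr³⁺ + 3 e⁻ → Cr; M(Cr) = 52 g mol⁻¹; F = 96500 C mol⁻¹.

87.4 %

Q = I·t = 36.70 × 53640 = 1969000 C; n(e⁻) = 1969000/96500 = 20.40 mol.
Theoretical n(Cr) = n(e⁻)/3 = 6.800 mol, i.e. m_theo = 6.800 × 52 = 353.6 g.
Efficiency = m_actual / m_theo = 309 / 353.6 = 87.4 %.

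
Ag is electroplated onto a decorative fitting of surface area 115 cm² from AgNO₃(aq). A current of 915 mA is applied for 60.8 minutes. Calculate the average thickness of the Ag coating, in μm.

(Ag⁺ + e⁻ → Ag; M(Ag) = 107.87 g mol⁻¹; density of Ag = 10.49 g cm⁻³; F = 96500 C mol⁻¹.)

Q = I·t = 0.9150 × 3648.0 = 3338 C; n(e⁻) = 0.03459 mol.
n(Ag) = n(e⁻)/1 = 0.03459 mol, so m = 0.03459 × 107.87 = 3.731 g.
Volume = m/ρ = 3.731 / 10.49 = 0.3557 cm³.
Thickness = V/A = 0.3557 / 115 = 0.00309 cm = 30.9 μm.

30.9 μm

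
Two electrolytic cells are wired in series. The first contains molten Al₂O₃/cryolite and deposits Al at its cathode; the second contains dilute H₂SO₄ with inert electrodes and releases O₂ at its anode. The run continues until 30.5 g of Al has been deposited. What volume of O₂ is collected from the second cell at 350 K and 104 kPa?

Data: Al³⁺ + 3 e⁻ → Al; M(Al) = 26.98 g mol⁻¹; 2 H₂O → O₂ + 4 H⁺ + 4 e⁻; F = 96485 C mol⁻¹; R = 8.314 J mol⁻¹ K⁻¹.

23.7 L

n(Al) = 30.5 / 26.98 = 1.130 mol, so n(e⁻) = 3 × 1.130 = 3.391 mol.
The cells are in series, so the same 3.391 mol of electrons passes through the second cell.
2 H₂O → O₂ + 4 H⁺ + 4 e⁻ — 4 mol e⁻ per mol O₂, so n(O₂) = 3.391/4 = 0.8479 mol.
V = nRT/P = (0.8479 × 8.314 × 350) / (104 × 10³) = 0.0237 m³ = 23.7 L.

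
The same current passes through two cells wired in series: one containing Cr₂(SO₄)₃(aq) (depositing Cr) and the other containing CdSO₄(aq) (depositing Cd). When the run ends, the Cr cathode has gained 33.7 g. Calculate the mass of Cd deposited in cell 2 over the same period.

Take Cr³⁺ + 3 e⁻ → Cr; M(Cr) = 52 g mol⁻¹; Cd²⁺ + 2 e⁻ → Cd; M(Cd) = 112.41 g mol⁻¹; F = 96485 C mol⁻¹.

n(Cr) = 33.7 / 52 = 0.6481 mol.
Since Cr³⁺ + 3 e⁻ → Cr, n(e⁻) passed = 3 × 0.6481 = 1.944 mol.
Cells in series carry the same charge, so the same 1.944 mol of electrons passes through cell 2.
Cd²⁺ + 2 e⁻ → Cd, so n(Cd) = 1.944 / 2 = 0.9721 mol.
m(Cd) = 0.9721 × 112.41 = 109 g.

109 g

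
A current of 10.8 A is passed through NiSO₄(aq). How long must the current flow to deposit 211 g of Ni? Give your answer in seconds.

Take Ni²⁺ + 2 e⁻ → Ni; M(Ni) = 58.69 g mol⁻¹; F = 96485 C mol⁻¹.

64200 s

n(Ni) = m/M = 211 / 58.69 = 3.595 mol.
Each Ni atom requires 2 electrons, so n(e⁻) = 2 × 3.595 = 7.190 mol.
Q = n(e⁻)·F = 7.190 × 96485 = 693800 C.
t = Q/I = 693800 / 10.80 A = 64240 s.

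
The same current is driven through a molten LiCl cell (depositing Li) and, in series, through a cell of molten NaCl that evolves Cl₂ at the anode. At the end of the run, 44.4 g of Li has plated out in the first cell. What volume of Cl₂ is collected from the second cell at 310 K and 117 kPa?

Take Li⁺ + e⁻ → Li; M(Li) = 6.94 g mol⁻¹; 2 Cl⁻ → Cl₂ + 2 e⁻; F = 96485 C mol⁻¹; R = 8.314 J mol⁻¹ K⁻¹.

n(Li) = 44.4 / 6.94 = 6.398 mol, so n(e⁻) = 1 × 6.398 = 6.398 mol.
The cells are in series, so the same 6.398 mol of electrons passes through the second cell.
2 Cl⁻ → Cl₂ + 2 e⁻ — 2 mol e⁻ per mol Cl₂, so n(Cl₂) = 6.398/2 = 3.199 mol.
V = nRT/P = (3.199 × 8.314 × 310) / (117 × 10³) = 0.0705 m³ = 70.5 L.

70.5 L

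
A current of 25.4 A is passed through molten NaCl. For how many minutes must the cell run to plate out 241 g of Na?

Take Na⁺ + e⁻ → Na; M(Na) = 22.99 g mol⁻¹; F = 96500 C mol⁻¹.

n(Na) = m/M = 241 / 22.99 = 10.48 mol.
Each Na atom requires 1 electron, so n(e⁻) = 1 × 10.48 = 10.48 mol.
Q = n(e⁻)·F = 10.48 × 96500 = 1012000 C.
t = Q/I = 1012000 / 25.40 A = 39830 s = 664 min.

664 min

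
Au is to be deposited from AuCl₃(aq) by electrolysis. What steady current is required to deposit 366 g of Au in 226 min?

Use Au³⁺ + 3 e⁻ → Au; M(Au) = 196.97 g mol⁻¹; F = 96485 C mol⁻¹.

n(Au) = 366 / 196.97 = 1.858 mol.
n(e⁻) = 3 × 1.858 = 5.574 mol.
Q = n(e⁻)·F = 5.574 × 96485 = 537900 C.
I = Q/t = 537900 / 13560 s = 39.7 A.

39.7 A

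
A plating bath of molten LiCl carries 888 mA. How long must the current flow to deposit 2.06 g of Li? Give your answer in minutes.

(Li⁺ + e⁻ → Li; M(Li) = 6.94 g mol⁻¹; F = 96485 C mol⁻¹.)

n(Li) = m/M = 2.06 / 6.94 = 0.2968 mol.
Each Li atom requires 1 electron, so n(e⁻) = 1 × 0.2968 = 0.2968 mol.
Q = n(e⁻)·F = 0.2968 × 96485 = 28640 C.
t = Q/I = 28640 / 0.8880 A = 32250 s = 538 min.

538 min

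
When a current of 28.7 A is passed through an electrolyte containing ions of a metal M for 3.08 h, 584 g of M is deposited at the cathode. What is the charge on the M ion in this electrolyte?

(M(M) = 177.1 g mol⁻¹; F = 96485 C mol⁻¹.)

+1

Q = I·t = 28.70 A × 11088 s = 318200 C, so n(e⁻) = 318200/96485 = 3.298 mol.
n(M) deposited = 584 / 177.1 = 3.298 mol.
Electrons per atom = n(e⁻)/n(M) = 3.298 / 3.298 = 1.00 ≈ 1, so the ion is M⁺.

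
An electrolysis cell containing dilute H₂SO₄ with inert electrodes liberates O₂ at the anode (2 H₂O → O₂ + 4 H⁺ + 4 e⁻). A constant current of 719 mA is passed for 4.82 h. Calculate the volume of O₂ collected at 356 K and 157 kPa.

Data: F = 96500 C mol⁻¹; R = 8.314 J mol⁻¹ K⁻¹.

Q = I·t = 0.7190 A × 17352 s = 12480 C.
n(e⁻) = Q/F = 12480 / 96500 = 0.1293 mol.
4 electrons are transferred per O₂ molecule, so n(O₂) = 0.1293 / 4 = 0.03232 mol.
V = nRT/P = (0.03232 × 8.314 × 356) / (157 × 10³ Pa) = 6.09 × 10⁻⁴ m³ = 0.609 L.

0.609 L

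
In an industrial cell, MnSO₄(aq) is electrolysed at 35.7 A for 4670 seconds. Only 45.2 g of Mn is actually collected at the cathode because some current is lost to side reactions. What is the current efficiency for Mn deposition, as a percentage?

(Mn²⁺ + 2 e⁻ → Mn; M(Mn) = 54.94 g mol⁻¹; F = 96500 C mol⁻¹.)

95.2 %

Q = I·t = 35.70 × 4670.0 = 166700 C; n(e⁻) = 166700/96500 = 1.728 mol.
Theoretical n(Mn) = n(e⁻)/2 = 0.8638 mol, i.e. m_theo = 0.8638 × 54.94 = 47.46 g.
Efficiency = m_actual / m_theo = 45.2 / 47.46 = 95.2 %.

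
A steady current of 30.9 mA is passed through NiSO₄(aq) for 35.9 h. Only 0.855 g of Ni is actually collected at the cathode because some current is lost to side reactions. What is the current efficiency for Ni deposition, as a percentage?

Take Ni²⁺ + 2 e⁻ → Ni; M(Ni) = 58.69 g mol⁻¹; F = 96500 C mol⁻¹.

Q = I·t = 0.03090 × 129240 = 3994 C; n(e⁻) = 3994/96500 = 0.04138 mol.
Theoretical n(Ni) = n(e⁻)/2 = 0.02069 mol, i.e. m_theo = 0.02069 × 58.69 = 1.214 g.
Efficiency = m_actual / m_theo = 0.855 / 1.214 = 70.4 %.

70.4 %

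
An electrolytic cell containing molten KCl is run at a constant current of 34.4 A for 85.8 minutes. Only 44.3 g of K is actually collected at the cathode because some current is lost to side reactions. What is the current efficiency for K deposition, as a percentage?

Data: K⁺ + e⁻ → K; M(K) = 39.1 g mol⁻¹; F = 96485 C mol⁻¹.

Q = I·t = 34.40 × 5148.0 = 177100 C; n(e⁻) = 177100/96485 = 1.835 mol.
Theoretical n(K) = n(e⁻)/1 = 1.835 mol, i.e. m_theo = 1.835 × 39.1 = 71.77 g.
Efficiency = m_actual / m_theo = 44.3 / 71.77 = 61.7 %.

61.7 %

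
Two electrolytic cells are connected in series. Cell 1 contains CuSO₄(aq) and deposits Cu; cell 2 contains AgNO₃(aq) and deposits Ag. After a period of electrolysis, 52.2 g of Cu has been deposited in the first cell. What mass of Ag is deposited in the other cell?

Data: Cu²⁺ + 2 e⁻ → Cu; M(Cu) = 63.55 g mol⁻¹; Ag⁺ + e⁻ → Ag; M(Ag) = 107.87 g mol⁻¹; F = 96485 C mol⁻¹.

n(Cu) = 52.2 / 63.55 = 0.8214 mol.
Since Cu²⁺ + 2 e⁻ → Cu, n(e⁻) passed = 2 × 0.8214 = 1.643 mol.
Cells in series carry the same charge, so the same 1.643 mol of electrons passes through cell 2.
Ag⁺ + e⁻ → Ag, so n(Ag) = 1.643 / 1 = 1.643 mol.
m(Ag) = 1.643 × 107.87 = 177 g.

177 g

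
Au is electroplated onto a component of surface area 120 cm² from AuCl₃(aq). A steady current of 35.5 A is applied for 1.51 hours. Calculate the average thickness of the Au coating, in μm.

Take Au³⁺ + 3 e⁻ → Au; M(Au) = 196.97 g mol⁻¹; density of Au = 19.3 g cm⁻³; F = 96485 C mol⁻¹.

567 μm

Q = I·t = 35.50 × 5436.0 = 193000 C; n(e⁻) = 2.000 mol.
n(Au) = n(e⁻)/3 = 0.6667 mol, so m = 0.6667 × 196.97 = 131.3 g.
Volume = m/ρ = 131.3 / 19.3 = 6.804 cm³.
Thickness = V/A = 6.804 / 120 = 0.0567 cm = 567 μm.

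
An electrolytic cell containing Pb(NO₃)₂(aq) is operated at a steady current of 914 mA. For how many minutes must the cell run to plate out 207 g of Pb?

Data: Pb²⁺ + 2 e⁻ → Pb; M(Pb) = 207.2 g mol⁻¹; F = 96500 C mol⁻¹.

n(Pb) = m/M = 207 / 207.2 = 0.9990 mol.
Each Pb atom requires 2 electrons, so n(e⁻) = 2 × 0.9990 = 1.998 mol.
Q = n(e⁻)·F = 1.998 × 96500 = 192800 C.
t = Q/I = 192800 / 0.9140 A = 211000 s = 3520 min.

3520 min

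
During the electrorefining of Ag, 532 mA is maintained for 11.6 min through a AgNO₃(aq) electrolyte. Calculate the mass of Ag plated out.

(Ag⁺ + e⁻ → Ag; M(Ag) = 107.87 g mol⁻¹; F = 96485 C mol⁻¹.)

Q = I·t = 0.5320 A × 696.00 s = 370.3 C.
n(e⁻) = Q/F = 370.3 / 96485 = 0.003838 mol.
Ag⁺ + e⁻ → Ag, so n(Ag) = n(e⁻)/1 = 0.003838 mol.
m = n·M = 0.003838 × 107.87 = 0.414 g.

0.414 g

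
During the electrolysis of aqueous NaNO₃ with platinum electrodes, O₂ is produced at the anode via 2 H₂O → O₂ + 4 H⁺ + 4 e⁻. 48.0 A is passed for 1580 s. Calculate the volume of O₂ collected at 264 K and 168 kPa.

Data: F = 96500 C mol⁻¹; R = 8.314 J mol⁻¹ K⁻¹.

Q = I·t = 48.00 A × 1580.0 s = 75840 C.
n(e⁻) = Q/F = 75840 / 96500 = 0.7859 mol.
4 electrons are transferred per O₂ molecule, so n(O₂) = 0.7859 / 4 = 0.1965 mol.
V = nRT/P = (0.1965 × 8.314 × 264) / (168 × 10³ Pa) = 0.00257 m³ = 2.57 L.

2.57 L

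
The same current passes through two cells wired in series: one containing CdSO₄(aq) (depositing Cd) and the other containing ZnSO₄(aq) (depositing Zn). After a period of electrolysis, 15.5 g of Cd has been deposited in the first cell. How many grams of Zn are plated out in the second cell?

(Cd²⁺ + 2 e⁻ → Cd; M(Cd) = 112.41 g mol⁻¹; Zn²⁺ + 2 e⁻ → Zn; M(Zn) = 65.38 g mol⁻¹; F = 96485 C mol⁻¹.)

9.02 g

n(Cd) = 15.5 / 112.41 = 0.1379 mol.
Since Cd²⁺ + 2 e⁻ → Cd, n(e⁻) passed = 2 × 0.1379 = 0.2758 mol.
Cells in series carry the same charge, so the same 0.2758 mol of electrons passes through cell 2.
Zn²⁺ + 2 e⁻ → Zn, so n(Zn) = 0.2758 / 2 = 0.1379 mol.
m(Zn) = 0.1379 × 65.38 = 9.02 g.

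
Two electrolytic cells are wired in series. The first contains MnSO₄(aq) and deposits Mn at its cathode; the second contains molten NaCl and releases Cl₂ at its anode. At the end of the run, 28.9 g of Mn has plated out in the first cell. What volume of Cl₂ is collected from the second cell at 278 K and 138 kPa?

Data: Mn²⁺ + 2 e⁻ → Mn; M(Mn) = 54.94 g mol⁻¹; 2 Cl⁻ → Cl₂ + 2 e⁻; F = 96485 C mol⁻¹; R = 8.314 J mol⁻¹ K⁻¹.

n(Mn) = 28.9 / 54.94 = 0.5260 mol, so n(e⁻) = 2 × 0.5260 = 1.052 mol.
The cells are in series, so the same 1.052 mol of electrons passes through the second cell.
2 Cl⁻ → Cl₂ + 2 e⁻ — 2 mol e⁻ per mol Cl₂, so n(Cl₂) = 1.052/2 = 0.5260 mol.
V = nRT/P = (0.5260 × 8.314 × 278) / (138 × 10³) = 0.00881 m³ = 8.81 L.

8.81 L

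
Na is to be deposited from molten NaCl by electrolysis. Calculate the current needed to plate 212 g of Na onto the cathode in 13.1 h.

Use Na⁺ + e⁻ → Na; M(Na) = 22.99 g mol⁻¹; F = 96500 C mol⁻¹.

18.9 A

n(Na) = 212 / 22.99 = 9.221 mol.
n(e⁻) = 1 × 9.221 = 9.221 mol.
Q = n(e⁻)·F = 9.221 × 96500 = 889900 C.
I = Q/t = 889900 / 47160 s = 18.9 A.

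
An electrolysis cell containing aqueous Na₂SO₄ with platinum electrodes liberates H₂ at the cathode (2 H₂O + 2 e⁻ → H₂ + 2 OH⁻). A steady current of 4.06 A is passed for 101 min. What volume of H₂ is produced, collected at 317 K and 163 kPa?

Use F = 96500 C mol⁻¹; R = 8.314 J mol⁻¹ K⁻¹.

Q = I·t = 4.060 A × 6060.0 s = 24600 C.
n(e⁻) = Q/F = 24600 / 96500 = 0.2550 mol.
2 electrons are transferred per H₂ molecule, so n(H₂) = 0.2550 / 2 = 0.1275 mol.
V = nRT/P = (0.1275 × 8.314 × 317) / (163 × 10³ Pa) = 0.00206 m³ = 2.06 L.

2.06 L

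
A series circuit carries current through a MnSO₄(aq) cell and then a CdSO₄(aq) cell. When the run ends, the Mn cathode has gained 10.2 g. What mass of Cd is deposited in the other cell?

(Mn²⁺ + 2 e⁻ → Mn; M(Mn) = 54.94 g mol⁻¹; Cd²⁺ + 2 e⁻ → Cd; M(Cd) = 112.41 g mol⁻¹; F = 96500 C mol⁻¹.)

20.9 g

n(Mn) = 10.2 / 54.94 = 0.1857 mol.
Since Mn²⁺ + 2 e⁻ → Mn, n(e⁻) passed = 2 × 0.1857 = 0.3713 mol.
Cells in series carry the same charge, so the same 0.3713 mol of electrons passes through cell 2.
Cd²⁺ + 2 e⁻ → Cd, so n(Cd) = 0.3713 / 2 = 0.1857 mol.
m(Cd) = 0.1857 × 112.41 = 20.9 g.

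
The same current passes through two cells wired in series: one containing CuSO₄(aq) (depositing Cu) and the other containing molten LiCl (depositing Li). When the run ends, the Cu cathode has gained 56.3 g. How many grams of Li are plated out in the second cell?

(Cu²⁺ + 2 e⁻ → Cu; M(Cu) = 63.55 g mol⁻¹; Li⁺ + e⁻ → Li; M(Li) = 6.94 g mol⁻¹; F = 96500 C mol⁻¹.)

n(Cu) = 56.3 / 63.55 = 0.8859 mol.
Since Cu²⁺ + 2 e⁻ → Cu, n(e⁻) passed = 2 × 0.8859 = 1.772 mol.
Cells in series carry the same charge, so the same 1.772 mol of electrons passes through cell 2.
Li⁺ + e⁻ → Li, so n(Li) = 1.772 / 1 = 1.772 mol.
m(Li) = 1.772 × 6.94 = 12.3 g.

12.3 g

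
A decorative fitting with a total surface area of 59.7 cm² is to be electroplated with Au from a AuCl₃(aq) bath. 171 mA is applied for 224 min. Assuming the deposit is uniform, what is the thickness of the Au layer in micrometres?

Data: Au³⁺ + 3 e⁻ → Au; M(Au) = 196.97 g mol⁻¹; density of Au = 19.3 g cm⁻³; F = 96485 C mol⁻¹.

13.6 μm

Q = I·t = 0.1710 × 13440 = 2298 C; n(e⁻) = 0.02382 mol.
n(Au) = n(e⁻)/3 = 0.007940 mol, so m = 0.007940 × 196.97 = 1.564 g.
Volume = m/ρ = 1.564 / 19.3 = 0.08103 cm³.
Thickness = V/A = 0.08103 / 59.7 = 0.00136 cm = 13.6 μm.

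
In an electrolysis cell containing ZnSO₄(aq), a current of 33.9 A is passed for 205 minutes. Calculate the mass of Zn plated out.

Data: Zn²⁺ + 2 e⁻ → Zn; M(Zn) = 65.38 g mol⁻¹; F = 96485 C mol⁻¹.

Q = I·t = 33.90 A × 12300 s = 417000 C.
n(e⁻) = Q/F = 417000 / 96485 = 4.322 mol.
Zn²⁺ + 2 e⁻ → Zn, so n(Zn) = n(e⁻)/2 = 2.161 mol.
m = n·M = 2.161 × 65.38 = 141 g.

141 g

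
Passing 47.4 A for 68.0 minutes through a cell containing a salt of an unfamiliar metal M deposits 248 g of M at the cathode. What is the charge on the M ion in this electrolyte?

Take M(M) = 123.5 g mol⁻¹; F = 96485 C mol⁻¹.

Q = I·t = 47.40 A × 4080.0 s = 193400 C, so n(e⁻) = 193400/96485 = 2.004 mol.
n(M) deposited = 248 / 123.5 = 2.008 mol.
Electrons per atom = n(e⁻)/n(M) = 2.004 / 2.008 = 0.998 ≈ 1, so the ion is M⁺.

+1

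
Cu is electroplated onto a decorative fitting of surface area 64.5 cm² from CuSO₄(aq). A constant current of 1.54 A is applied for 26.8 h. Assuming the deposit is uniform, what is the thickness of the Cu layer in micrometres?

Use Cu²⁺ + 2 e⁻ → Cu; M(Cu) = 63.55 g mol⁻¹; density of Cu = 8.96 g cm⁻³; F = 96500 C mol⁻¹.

Q = I·t = 1.540 × 96480 = 148600 C; n(e⁻) = 1.540 mol.
n(Cu) = n(e⁻)/2 = 0.7698 mol, so m = 0.7698 × 63.55 = 48.92 g.
Volume = m/ρ = 48.92 / 8.96 = 5.460 cm³.
Thickness = V/A = 5.460 / 64.5 = 0.0847 cm = 847 μm.

847 μm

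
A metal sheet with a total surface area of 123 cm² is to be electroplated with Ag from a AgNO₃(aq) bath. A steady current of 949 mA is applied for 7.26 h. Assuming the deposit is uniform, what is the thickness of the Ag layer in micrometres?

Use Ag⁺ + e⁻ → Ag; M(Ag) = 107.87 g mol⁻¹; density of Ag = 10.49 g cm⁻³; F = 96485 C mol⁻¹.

215 μm

Q = I·t = 0.9490 × 26136 = 24800 C; n(e⁻) = 0.2571 mol.
n(Ag) = n(e⁻)/1 = 0.2571 mol, so m = 0.2571 × 107.87 = 27.73 g.
Volume = m/ρ = 27.73 / 10.49 = 2.643 cm³.
Thickness = V/A = 2.643 / 123 = 0.0215 cm = 215 μm.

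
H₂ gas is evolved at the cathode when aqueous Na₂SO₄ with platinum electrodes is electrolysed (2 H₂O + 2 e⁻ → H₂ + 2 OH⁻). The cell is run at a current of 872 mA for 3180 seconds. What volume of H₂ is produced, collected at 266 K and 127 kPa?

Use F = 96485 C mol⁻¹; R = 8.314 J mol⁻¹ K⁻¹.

0.250 L

Q = I·t = 0.8720 A × 3180.0 s = 2773 C.
n(e⁻) = Q/F = 2773 / 96485 = 0.02874 mol.
2 electrons are transferred per H₂ molecule, so n(H₂) = 0.02874 / 2 = 0.01437 mol.
V = nRT/P = (0.01437 × 8.314 × 266) / (127 × 10³ Pa) = 2.50 × 10⁻⁴ m³ = 0.250 L.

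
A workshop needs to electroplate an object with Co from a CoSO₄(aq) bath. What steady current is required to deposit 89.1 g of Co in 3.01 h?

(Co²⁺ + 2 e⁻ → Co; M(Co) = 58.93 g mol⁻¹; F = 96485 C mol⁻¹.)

26.9 A

n(Co) = 89.1 / 58.93 = 1.512 mol.
n(e⁻) = 2 × 1.512 = 3.024 mol.
Q = n(e⁻)·F = 3.024 × 96485 = 291800 C.
I = Q/t = 291800 / 10836 s = 26.9 A.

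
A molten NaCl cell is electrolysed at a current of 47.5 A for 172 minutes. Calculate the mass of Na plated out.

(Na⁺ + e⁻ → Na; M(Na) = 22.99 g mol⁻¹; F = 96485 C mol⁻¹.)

Q = I·t = 47.50 A × 10320 s = 490200 C.
n(e⁻) = Q/F = 490200 / 96485 = 5.081 mol.
Na⁺ + e⁻ → Na, so n(Na) = n(e⁻)/1 = 5.081 mol.
m = n·M = 5.081 × 22.99 = 117 g.

117 g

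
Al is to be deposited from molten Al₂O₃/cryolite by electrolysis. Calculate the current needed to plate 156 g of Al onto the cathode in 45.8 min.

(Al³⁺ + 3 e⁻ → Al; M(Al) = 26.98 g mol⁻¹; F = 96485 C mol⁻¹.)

n(Al) = 156 / 26.98 = 5.782 mol.
n(e⁻) = 3 × 5.782 = 17.35 mol.
Q = n(e⁻)·F = 17.35 × 96485 = 1674000 C.
I = Q/t = 1674000 / 2748.0 s = 609 A.

609 A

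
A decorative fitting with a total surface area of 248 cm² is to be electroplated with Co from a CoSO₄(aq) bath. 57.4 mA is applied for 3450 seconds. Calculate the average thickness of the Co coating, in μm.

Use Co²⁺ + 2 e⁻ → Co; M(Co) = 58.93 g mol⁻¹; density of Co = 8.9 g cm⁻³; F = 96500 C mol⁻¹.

Q = I·t = 0.05740 × 3450.0 = 198.0 C; n(e⁻) = 0.002052 mol.
n(Co) = n(e⁻)/2 = 0.001026 mol, so m = 0.001026 × 58.93 = 0.06047 g.
Volume = m/ρ = 0.06047 / 8.9 = 0.006794 cm³.
Thickness = V/A = 0.006794 / 248 = 2.74 × 10⁻⁵ cm = 0.274 μm.

0.274 μm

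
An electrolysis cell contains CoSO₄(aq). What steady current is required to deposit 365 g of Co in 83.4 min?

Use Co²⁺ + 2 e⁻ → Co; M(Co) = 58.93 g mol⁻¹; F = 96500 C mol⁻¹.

239 A

n(Co) = 365 / 58.93 = 6.194 mol.
n(e⁻) = 2 × 6.194 = 12.39 mol.
Q = n(e⁻)·F = 12.39 × 96500 = 1195000 C.
I = Q/t = 1195000 / 5004.0 s = 239 A.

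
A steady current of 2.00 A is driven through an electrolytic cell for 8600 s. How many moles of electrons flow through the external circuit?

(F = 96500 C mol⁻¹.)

Q = I·t = 2.000 A × 8600.0 s = 17200 C.
n(e⁻) = Q/F = 17200 / 96500 = 0.178 mol.

0.178 mol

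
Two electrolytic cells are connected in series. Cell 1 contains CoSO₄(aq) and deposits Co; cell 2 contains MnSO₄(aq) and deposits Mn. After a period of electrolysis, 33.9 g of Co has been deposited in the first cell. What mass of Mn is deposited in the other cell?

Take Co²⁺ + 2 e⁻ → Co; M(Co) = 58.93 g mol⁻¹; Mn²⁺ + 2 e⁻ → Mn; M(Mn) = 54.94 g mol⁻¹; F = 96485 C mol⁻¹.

n(Co) = 33.9 / 58.93 = 0.5753 mol.
Since Co²⁺ + 2 e⁻ → Co, n(e⁻) passed = 2 × 0.5753 = 1.151 mol.
Cells in series carry the same charge, so the same 1.151 mol of electrons passes through cell 2.
Mn²⁺ + 2 e⁻ → Mn, so n(Mn) = 1.151 / 2 = 0.5753 mol.
m(Mn) = 0.5753 × 54.94 = 31.6 g.

31.6 g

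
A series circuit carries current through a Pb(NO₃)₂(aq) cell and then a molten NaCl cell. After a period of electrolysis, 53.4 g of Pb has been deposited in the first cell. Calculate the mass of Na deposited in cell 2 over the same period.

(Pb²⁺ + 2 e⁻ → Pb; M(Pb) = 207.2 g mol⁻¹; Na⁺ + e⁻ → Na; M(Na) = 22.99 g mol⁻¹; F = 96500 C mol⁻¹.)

11.9 g

n(Pb) = 53.4 / 207.2 = 0.2577 mol.
Since Pb²⁺ + 2 e⁻ → Pb, n(e⁻) passed = 2 × 0.2577 = 0.5154 mol.
Cells in series carry the same charge, so the same 0.5154 mol of electrons passes through cell 2.
Na⁺ + e⁻ → Na, so n(Na) = 0.5154 / 1 = 0.5154 mol.
m(Na) = 0.5154 × 22.99 = 11.9 g.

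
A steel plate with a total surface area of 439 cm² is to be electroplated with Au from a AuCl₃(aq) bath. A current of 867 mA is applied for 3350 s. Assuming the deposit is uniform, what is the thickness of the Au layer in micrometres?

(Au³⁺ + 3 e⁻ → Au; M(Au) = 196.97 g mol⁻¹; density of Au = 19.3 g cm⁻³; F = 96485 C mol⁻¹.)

2.33 μm

Q = I·t = 0.8670 × 3350.0 = 2904 C; n(e⁻) = 0.03010 mol.
n(Au) = n(e⁻)/3 = 0.01003 mol, so m = 0.01003 × 196.97 = 1.976 g.
Volume = m/ρ = 1.976 / 19.3 = 0.1024 cm³.
Thickness = V/A = 0.1024 / 439 = 2.33 × 10⁻⁴ cm = 2.33 μm.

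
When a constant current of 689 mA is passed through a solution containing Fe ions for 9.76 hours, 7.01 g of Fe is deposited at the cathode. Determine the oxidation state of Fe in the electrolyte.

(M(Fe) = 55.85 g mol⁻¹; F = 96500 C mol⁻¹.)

Q = I·t = 0.6890 A × 35136 s = 24210 C, so n(e⁻) = 24210/96500 = 0.2509 mol.
n(Fe) deposited = 7.01 / 55.85 = 0.1255 mol.
Electrons per atom = n(e⁻)/n(Fe) = 0.2509 / 0.1255 = 2.00 ≈ 2, so the ion is Fe²⁺.

+2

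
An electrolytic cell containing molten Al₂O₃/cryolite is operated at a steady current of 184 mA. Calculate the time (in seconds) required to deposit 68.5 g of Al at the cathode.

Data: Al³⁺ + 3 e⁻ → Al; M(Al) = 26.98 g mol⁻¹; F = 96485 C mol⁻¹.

n(Al) = m/M = 68.5 / 26.98 = 2.539 mol.
Each Al atom requires 3 electrons, so n(e⁻) = 3 × 2.539 = 7.617 mol.
Q = n(e⁻)·F = 7.617 × 96485 = 734900 C.
t = Q/I = 734900 / 0.1840 A = 3994000 s.

3.99 × 10⁶ s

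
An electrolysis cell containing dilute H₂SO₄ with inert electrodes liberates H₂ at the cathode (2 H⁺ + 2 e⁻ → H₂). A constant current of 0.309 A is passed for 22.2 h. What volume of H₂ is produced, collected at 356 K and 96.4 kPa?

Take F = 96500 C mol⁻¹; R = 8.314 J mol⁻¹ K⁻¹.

Q = I·t = 0.3090 A × 79920 s = 24700 C.
n(e⁻) = Q/F = 24700 / 96500 = 0.2559 mol.
2 electrons are transferred per H₂ molecule, so n(H₂) = 0.2559 / 2 = 0.1280 mol.
V = nRT/P = (0.1280 × 8.314 × 356) / (96.4 × 10³ Pa) = 0.00393 m³ = 3.93 L.

3.93 L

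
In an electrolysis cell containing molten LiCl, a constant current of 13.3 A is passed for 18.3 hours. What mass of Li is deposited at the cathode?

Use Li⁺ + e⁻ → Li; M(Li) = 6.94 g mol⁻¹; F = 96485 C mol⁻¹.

Q = I·t = 13.30 A × 65880 s = 876200 C.
n(e⁻) = Q/F = 876200 / 96485 = 9.081 mol.
Li⁺ + e⁻ → Li, so n(Li) = n(e⁻)/1 = 9.081 mol.
m = n·M = 9.081 × 6.94 = 63.0 g.

63.0 g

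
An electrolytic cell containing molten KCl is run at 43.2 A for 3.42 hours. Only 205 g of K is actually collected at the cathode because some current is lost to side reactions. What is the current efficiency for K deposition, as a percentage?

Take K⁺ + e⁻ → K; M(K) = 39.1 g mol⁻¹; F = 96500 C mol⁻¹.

Q = I·t = 43.20 × 12312 = 531900 C; n(e⁻) = 531900/96500 = 5.512 mol.
Theoretical n(K) = n(e⁻)/1 = 5.512 mol, i.e. m_theo = 5.512 × 39.1 = 215.5 g.
Efficiency = m_actual / m_theo = 205 / 215.5 = 95.1 %.

95.1 %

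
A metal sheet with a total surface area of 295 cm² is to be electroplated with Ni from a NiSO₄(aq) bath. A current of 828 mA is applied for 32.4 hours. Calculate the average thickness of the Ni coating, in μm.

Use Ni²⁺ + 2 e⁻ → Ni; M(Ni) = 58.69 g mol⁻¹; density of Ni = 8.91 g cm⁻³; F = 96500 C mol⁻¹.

112 μm

Q = I·t = 0.8280 × 116640 = 96580 C; n(e⁻) = 1.001 mol.
n(Ni) = n(e⁻)/2 = 0.5004 mol, so m = 0.5004 × 58.69 = 29.37 g.
Volume = m/ρ = 29.37 / 8.91 = 3.296 cm³.
Thickness = V/A = 3.296 / 295 = 0.0112 cm = 112 μm.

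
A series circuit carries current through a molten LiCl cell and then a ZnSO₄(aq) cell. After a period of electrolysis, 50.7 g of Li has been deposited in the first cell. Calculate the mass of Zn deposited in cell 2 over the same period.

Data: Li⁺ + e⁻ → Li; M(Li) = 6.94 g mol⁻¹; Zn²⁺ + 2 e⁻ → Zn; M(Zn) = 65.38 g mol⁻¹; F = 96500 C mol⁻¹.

239 g

n(Li) = 50.7 / 6.94 = 7.305 mol.
Since Li⁺ + e⁻ → Li, n(e⁻) passed = 1 × 7.305 = 7.305 mol.
Cells in series carry the same charge, so the same 7.305 mol of electrons passes through cell 2.
Zn²⁺ + 2 e⁻ → Zn, so n(Zn) = 7.305 / 2 = 3.653 mol.
m(Zn) = 3.653 × 65.38 = 239 g.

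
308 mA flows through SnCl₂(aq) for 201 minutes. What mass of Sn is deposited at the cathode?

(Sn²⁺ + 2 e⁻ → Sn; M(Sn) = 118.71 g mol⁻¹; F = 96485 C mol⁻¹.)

Q = I·t = 0.3080 A × 12060 s = 3714 C.
n(e⁻) = Q/F = 3714 / 96485 = 0.03850 mol.
Sn²⁺ + 2 e⁻ → Sn, so n(Sn) = n(e⁻)/2 = 0.01925 mol.
m = n·M = 0.01925 × 118.71 = 2.29 g.

2.29 g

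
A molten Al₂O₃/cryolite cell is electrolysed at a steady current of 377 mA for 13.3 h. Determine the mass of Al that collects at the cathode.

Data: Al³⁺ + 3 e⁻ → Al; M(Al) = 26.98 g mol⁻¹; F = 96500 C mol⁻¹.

Q = I·t = 0.3770 A × 47880 s = 18050 C.
n(e⁻) = Q/F = 18050 / 96500 = 0.1871 mol.
Al³⁺ + 3 e⁻ → Al, so n(Al) = n(e⁻)/3 = 0.06235 mol.
m = n·M = 0.06235 × 26.98 = 1.68 g.

1.68 g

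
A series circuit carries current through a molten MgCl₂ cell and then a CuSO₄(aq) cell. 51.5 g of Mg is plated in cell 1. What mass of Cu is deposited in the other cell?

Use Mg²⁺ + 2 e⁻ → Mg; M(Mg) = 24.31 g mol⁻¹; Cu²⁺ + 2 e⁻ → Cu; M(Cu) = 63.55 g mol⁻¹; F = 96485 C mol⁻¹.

n(Mg) = 51.5 / 24.31 = 2.118 mol.
Since Mg²⁺ + 2 e⁻ → Mg, n(e⁻) passed = 2 × 2.118 = 4.237 mol.
Cells in series carry the same charge, so the same 4.237 mol of electrons passes through cell 2.
Cu²⁺ + 2 e⁻ → Cu, so n(Cu) = 4.237 / 2 = 2.118 mol.
m(Cu) = 2.118 × 63.55 = 135 g.

135 g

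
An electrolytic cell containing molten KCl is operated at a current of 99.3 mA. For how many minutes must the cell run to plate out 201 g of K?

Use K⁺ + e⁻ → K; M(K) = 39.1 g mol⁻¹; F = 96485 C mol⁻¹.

83200 min

n(K) = m/M = 201 / 39.1 = 5.141 mol.
Each K atom requires 1 electron, so n(e⁻) = 1 × 5.141 = 5.141 mol.
Q = n(e⁻)·F = 5.141 × 96485 = 496000 C.
t = Q/I = 496000 / 0.09930 A = 4995000 s = 83200 min.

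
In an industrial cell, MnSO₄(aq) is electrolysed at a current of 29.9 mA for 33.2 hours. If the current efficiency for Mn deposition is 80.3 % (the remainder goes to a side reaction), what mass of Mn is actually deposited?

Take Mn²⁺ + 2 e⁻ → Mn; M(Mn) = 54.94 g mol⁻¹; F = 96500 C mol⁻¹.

0.817 g

Q = I·t = 0.02990 × 119520 = 3574 C.
n(e⁻) = 3574/96500 = 0.03703 mol; theoretically n(Mn) = 0.03703/2 = 0.01852 mol, m_theo = 1.017 g.
At 80.3 % efficiency, m_actual = 0.803 × 1.017 = 0.817 g.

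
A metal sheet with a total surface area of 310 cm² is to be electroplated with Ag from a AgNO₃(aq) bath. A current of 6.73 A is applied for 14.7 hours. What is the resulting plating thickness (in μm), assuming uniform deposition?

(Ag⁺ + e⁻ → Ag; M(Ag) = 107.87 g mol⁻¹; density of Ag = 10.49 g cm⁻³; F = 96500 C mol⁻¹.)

1220 μm

Q = I·t = 6.730 × 52920 = 356200 C; n(e⁻) = 3.691 mol.
n(Ag) = n(e⁻)/1 = 3.691 mol, so m = 3.691 × 107.87 = 398.1 g.
Volume = m/ρ = 398.1 / 10.49 = 37.95 cm³.
Thickness = V/A = 37.95 / 310 = 0.122 cm = 1220 μm.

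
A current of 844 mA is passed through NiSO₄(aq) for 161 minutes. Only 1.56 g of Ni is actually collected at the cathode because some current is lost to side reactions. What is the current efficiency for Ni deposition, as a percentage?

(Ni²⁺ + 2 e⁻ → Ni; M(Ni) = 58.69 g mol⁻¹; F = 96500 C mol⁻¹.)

62.9 %

Q = I·t = 0.8440 × 9660.0 = 8153 C; n(e⁻) = 8153/96500 = 0.08449 mol.
Theoretical n(Ni) = n(e⁻)/2 = 0.04224 mol, i.e. m_theo = 0.04224 × 58.69 = 2.479 g.
Efficiency = m_actual / m_theo = 1.56 / 2.479 = 62.9 %.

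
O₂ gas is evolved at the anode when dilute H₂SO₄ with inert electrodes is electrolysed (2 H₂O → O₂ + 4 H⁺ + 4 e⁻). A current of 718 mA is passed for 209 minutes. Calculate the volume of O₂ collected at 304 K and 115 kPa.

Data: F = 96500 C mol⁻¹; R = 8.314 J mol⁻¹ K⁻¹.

Q = I·t = 0.7180 A × 12540 s = 9004 C.
n(e⁻) = Q/F = 9004 / 96500 = 0.09330 mol.
4 electrons are transferred per O₂ molecule, so n(O₂) = 0.09330 / 4 = 0.02333 mol.
V = nRT/P = (0.02333 × 8.314 × 304) / (115 × 10³ Pa) = 5.13 × 10⁻⁴ m³ = 0.513 L.

0.513 L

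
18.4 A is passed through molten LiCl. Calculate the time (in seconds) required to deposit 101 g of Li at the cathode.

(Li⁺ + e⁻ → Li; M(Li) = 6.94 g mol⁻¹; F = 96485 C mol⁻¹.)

76300 s

n(Li) = m/M = 101 / 6.94 = 14.55 mol.
Each Li atom requires 1 electron, so n(e⁻) = 1 × 14.55 = 14.55 mol.
Q = n(e⁻)·F = 14.55 × 96485 = 1404000 C.
t = Q/I = 1404000 / 18.40 A = 76310 s.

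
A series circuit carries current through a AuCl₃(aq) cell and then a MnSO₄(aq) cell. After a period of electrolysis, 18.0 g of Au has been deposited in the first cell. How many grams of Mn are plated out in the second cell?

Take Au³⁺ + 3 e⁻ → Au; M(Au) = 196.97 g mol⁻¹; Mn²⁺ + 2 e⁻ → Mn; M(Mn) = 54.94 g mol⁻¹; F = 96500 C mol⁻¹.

n(Au) = 18.0 / 196.97 = 0.09138 mol.
Since Au³⁺ + 3 e⁻ → Au, n(e⁻) passed = 3 × 0.09138 = 0.2742 mol.
Cells in series carry the same charge, so the same 0.2742 mol of electrons passes through cell 2.
Mn²⁺ + 2 e⁻ → Mn, so n(Mn) = 0.2742 / 2 = 0.1371 mol.
m(Mn) = 0.1371 × 54.94 = 7.53 g.

7.53 g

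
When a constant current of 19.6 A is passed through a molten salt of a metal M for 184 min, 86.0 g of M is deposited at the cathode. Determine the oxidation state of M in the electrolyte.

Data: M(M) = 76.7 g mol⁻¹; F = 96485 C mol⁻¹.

Q = I·t = 19.60 A × 11040 s = 216400 C, so n(e⁻) = 216400/96485 = 2.243 mol.
n(M) deposited = 86.0 / 76.7 = 1.121 mol.
Electrons per atom = n(e⁻)/n(M) = 2.243 / 1.121 = 2.00 ≈ 2, so the ion is M²⁺.

+2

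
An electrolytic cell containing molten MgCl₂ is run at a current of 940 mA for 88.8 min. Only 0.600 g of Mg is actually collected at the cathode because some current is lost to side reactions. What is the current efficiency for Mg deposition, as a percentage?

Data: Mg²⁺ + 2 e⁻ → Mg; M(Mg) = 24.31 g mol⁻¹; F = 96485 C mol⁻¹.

Q = I·t = 0.9400 × 5328.0 = 5008 C; n(e⁻) = 5008/96485 = 0.05191 mol.
Theoretical n(Mg) = n(e⁻)/2 = 0.02595 mol, i.e. m_theo = 0.02595 × 24.31 = 0.6309 g.
Efficiency = m_actual / m_theo = 0.600 / 0.6309 = 95.1 %.

95.1 %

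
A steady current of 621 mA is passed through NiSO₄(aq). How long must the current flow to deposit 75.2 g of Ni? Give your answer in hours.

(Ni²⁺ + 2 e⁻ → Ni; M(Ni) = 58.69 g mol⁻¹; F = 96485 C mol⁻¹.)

n(Ni) = m/M = 75.2 / 58.69 = 1.281 mol.
Each Ni atom requires 2 electrons, so n(e⁻) = 2 × 1.281 = 2.563 mol.
Q = n(e⁻)·F = 2.563 × 96485 = 247300 C.
t = Q/I = 247300 / 0.6210 A = 398200 s = 111 h.

111 h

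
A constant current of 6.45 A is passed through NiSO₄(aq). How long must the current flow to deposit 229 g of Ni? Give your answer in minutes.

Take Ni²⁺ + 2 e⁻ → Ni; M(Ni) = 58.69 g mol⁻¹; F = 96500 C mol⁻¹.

n(Ni) = m/M = 229 / 58.69 = 3.902 mol.
Each Ni atom requires 2 electrons, so n(e⁻) = 2 × 3.902 = 7.804 mol.
Q = n(e⁻)·F = 7.804 × 96500 = 753100 C.
t = Q/I = 753100 / 6.450 A = 116800 s = 1950 min.

1950 min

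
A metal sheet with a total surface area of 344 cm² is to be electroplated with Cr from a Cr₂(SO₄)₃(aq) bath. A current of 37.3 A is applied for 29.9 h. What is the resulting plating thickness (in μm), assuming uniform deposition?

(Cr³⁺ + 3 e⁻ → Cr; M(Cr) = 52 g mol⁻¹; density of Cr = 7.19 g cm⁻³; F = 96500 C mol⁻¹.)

Q = I·t = 37.30 × 107640 = 4015000 C; n(e⁻) = 41.61 mol.
n(Cr) = n(e⁻)/3 = 13.87 mol, so m = 13.87 × 52 = 721.2 g.
Volume = m/ρ = 721.2 / 7.19 = 100.3 cm³.
Thickness = V/A = 100.3 / 344 = 0.292 cm = 2920 μm.

2920 μm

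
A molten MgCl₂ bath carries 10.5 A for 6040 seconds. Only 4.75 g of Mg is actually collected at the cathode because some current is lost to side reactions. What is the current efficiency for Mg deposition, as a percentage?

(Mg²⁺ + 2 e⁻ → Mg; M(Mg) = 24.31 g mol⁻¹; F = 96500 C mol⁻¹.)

59.5 %

Q = I·t = 10.50 × 6040.0 = 63420 C; n(e⁻) = 63420/96500 = 0.6572 mol.
Theoretical n(Mg) = n(e⁻)/2 = 0.3286 mol, i.e. m_theo = 0.3286 × 24.31 = 7.988 g.
Efficiency = m_actual / m_theo = 4.75 / 7.988 = 59.5 %.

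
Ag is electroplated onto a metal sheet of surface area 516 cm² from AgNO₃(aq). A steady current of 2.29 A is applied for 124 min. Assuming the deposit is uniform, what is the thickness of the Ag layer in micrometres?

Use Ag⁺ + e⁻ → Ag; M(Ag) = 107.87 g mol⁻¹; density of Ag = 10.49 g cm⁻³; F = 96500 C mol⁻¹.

35.2 μm

Q = I·t = 2.290 × 7440.0 = 17040 C; n(e⁻) = 0.1766 mol.
n(Ag) = n(e⁻)/1 = 0.1766 mol, so m = 0.1766 × 107.87 = 19.05 g.
Volume = m/ρ = 19.05 / 10.49 = 1.816 cm³.
Thickness = V/A = 1.816 / 516 = 0.00352 cm = 35.2 μm.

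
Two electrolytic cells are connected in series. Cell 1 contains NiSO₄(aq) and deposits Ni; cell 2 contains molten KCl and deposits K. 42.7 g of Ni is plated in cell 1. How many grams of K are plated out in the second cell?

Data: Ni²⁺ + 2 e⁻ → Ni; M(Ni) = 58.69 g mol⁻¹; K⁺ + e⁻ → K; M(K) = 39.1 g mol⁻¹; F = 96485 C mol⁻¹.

56.9 g

n(Ni) = 42.7 / 58.69 = 0.7276 mol.
Since Ni²⁺ + 2 e⁻ → Ni, n(e⁻) passed = 2 × 0.7276 = 1.455 mol.
Cells in series carry the same charge, so the same 1.455 mol of electrons passes through cell 2.
K⁺ + e⁻ → K, so n(K) = 1.455 / 1 = 1.455 mol.
m(K) = 1.455 × 39.1 = 56.9 g.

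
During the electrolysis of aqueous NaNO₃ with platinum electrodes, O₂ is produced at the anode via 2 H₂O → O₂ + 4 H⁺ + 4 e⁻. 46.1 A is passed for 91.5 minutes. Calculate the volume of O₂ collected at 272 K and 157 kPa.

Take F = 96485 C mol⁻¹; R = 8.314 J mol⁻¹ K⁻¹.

9.45 L

Q = I·t = 46.10 A × 5490.0 s = 253100 C.
n(e⁻) = Q/F = 253100 / 96485 = 2.623 mol.
4 electrons are transferred per O₂ molecule, so n(O₂) = 2.623 / 4 = 0.6558 mol.
V = nRT/P = (0.6558 × 8.314 × 272) / (157 × 10³ Pa) = 0.00945 m³ = 9.45 L.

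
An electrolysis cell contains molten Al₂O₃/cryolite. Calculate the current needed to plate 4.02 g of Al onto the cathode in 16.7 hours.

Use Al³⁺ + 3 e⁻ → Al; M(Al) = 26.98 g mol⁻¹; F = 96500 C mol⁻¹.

0.717 A

n(Al) = 4.02 / 26.98 = 0.1490 mol.
n(e⁻) = 3 × 0.1490 = 0.4470 mol.
Q = n(e⁻)·F = 0.4470 × 96500 = 43140 C.
I = Q/t = 43140 / 60120 s = 0.717 A.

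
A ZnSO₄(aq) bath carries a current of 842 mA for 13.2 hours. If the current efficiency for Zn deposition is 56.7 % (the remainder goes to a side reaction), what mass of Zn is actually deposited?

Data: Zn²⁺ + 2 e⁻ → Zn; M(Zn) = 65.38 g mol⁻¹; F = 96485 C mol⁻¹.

7.69 g

Q = I·t = 0.8420 × 47520 = 40010 C.
n(e⁻) = 40010/96485 = 0.4147 mol; theoretically n(Zn) = 0.4147/2 = 0.2073 mol, m_theo = 13.56 g.
At 56.7 % efficiency, m_actual = 0.567 × 13.56 = 7.69 g.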